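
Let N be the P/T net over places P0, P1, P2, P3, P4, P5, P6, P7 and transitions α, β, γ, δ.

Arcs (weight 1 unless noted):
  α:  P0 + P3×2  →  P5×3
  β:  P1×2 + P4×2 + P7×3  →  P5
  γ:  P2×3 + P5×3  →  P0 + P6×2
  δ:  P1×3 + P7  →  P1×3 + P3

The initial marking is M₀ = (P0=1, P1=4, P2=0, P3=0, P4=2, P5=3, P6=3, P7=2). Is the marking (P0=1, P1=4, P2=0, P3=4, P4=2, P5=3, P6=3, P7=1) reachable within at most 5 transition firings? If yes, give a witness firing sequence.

NO — not reachable within 5 firings

depth 0: 1 marking
depth 1: 2 markings reached so far
depth 2: 3 markings reached so far
depth 3: 4 markings reached so far
depth 4: 4 markings reached so far
(frontier empty at depth 4; search complete)
target is not among the 4 markings reachable within 5 steps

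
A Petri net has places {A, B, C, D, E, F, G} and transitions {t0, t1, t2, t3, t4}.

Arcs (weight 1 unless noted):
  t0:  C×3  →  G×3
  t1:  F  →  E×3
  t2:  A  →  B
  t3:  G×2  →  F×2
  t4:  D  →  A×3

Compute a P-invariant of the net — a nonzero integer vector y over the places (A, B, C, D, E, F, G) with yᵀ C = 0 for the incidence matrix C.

Incidence matrix C (rows=places, cols=transitions):
       t0   t1   t2   t3   t4
    A   0    0   -1    0    3
    B   0    0    1    0    0
    C  -3    0    0    0    0
    D   0    0    0    0   -1
    E   0    3    0    0    0
    F   0   -1    0    2    0
    G   3    0    0   -2    0

Candidate y = [1, 1, 0, 3, 0, 0, 0]; check y·C column-wise:
  col t0: 1·0 + 1·0 + 0·-3 + 3·0 + 0·3 = 0
  col t1: 1·0 + 1·0 + 3·0 + 0·3 + 0·-1 = 0
  col t2: 1·-1 + 1·1 + 3·0 = 0
  col t3: 1·0 + 1·0 + 3·0 + 0·2 + 0·-2 = 0
  col t4: 1·3 + 1·0 + 3·-1 = 0

y = (A:1, B:1, C:0, D:3, E:0, F:0, G:0)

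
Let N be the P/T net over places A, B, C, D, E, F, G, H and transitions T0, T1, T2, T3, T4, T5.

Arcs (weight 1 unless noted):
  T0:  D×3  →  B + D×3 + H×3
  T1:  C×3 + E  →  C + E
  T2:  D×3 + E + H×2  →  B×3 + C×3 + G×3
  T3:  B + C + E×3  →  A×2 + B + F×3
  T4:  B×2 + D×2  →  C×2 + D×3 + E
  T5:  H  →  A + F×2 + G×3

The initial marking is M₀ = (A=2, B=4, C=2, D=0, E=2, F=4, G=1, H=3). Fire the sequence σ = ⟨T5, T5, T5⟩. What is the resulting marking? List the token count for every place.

step 1: fire T5:  (A=2, B=4, C=2, D=0, E=2, F=4, G=1, H=3) → (A=3, B=4, C=2, D=0, E=2, F=6, G=4, H=2)
step 2: fire T5:  (A=3, B=4, C=2, D=0, E=2, F=6, G=4, H=2) → (A=4, B=4, C=2, D=0, E=2, F=8, G=7, H=1)
step 3: fire T5:  (A=4, B=4, C=2, D=0, E=2, F=8, G=7, H=1) → (A=5, B=4, C=2, D=0, E=2, F=10, G=10, H=0)

(A=5, B=4, C=2, D=0, E=2, F=10, G=10, H=0)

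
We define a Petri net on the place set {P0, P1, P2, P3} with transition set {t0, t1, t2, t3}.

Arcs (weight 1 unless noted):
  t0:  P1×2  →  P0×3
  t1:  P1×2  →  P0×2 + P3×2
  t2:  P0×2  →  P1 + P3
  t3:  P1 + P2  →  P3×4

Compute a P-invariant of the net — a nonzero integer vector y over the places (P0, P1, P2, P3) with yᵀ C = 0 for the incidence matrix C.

y = (P0:2, P1:3, P2:1, P3:1)

Incidence matrix C (rows=places, cols=transitions):
       t0   t1   t2   t3
   P0   3    2   -2    0
   P1  -2   -2    1   -1
   P2   0    0    0   -1
   P3   0    2    1    4

Candidate y = [2, 3, 1, 1]; check y·C column-wise:
  col t0: 2·3 + 3·-2 + 1·0 + 1·0 = 0
  col t1: 2·2 + 3·-2 + 1·0 + 1·2 = 0
  col t2: 2·-2 + 3·1 + 1·0 + 1·1 = 0
  col t3: 2·0 + 3·-1 + 1·-1 + 1·4 = 0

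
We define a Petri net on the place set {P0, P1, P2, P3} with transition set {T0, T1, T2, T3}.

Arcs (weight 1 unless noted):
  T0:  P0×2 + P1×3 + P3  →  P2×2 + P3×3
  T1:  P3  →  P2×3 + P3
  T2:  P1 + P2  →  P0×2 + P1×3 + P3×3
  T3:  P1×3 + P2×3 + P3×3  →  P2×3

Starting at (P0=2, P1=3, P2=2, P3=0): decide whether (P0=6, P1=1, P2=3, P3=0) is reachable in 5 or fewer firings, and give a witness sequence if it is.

step 1: fire T2:  (P0=2, P1=3, P2=2, P3=0) → (P0=4, P1=5, P2=1, P3=3)
step 2: fire T1:  (P0=4, P1=5, P2=1, P3=3) → (P0=4, P1=5, P2=4, P3=3)
step 3: fire T2:  (P0=4, P1=5, P2=4, P3=3) → (P0=6, P1=7, P2=3, P3=6)
step 4: fire T3:  (P0=6, P1=7, P2=3, P3=6) → (P0=6, P1=4, P2=3, P3=3)
step 5: fire T3:  (P0=6, P1=4, P2=3, P3=3) → (P0=6, P1=1, P2=3, P3=0)

YES — reachable via ⟨T2, T1, T2, T3, T3⟩ (5 firings)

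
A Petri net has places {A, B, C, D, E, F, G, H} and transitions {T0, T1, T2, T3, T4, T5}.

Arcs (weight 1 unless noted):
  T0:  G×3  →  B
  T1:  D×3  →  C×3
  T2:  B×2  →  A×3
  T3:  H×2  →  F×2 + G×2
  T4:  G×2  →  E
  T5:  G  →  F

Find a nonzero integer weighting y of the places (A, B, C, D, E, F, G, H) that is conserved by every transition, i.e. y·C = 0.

Incidence matrix C (rows=places, cols=transitions):
       T0   T1   T2   T3   T4   T5
    A   0    0    3    0    0    0
    B   1    0   -2    0    0    0
    C   0    3    0    0    0    0
    D   0   -3    0    0    0    0
    E   0    0    0    0    1    0
    F   0    0    0    2    0    1
    G  -3    0    0    2   -2   -1
    H   0    0    0   -2    0    0

Candidate y = [0, 0, 1, 1, 0, 0, 0, 0]; check y·C column-wise:
  col T0: 0·1 + 1·0 + 1·0 + 0·-3 = 0
  col T1: 1·3 + 1·-3 = 0
  col T2: 0·3 + 0·-2 + 1·0 + 1·0 = 0
  col T3: 1·0 + 1·0 + 0·2 + 0·2 + 0·-2 = 0
  col T4: 1·0 + 1·0 + 0·1 + 0·-2 = 0
  col T5: 1·0 + 1·0 + 0·1 + 0·-1 = 0

y = (A:0, B:0, C:1, D:1, E:0, F:0, G:0, H:0)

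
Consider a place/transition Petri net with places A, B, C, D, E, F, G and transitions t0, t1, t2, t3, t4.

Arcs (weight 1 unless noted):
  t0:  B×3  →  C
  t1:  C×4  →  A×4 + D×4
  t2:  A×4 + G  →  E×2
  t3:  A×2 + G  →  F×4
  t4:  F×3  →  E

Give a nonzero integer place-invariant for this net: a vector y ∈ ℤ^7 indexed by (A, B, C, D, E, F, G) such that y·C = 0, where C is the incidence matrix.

y = (A:0, B:1, C:3, D:3, E:0, F:0, G:0)

Incidence matrix C (rows=places, cols=transitions):
       t0   t1   t2   t3   t4
    A   0    4   -4   -2    0
    B  -3    0    0    0    0
    C   1   -4    0    0    0
    D   0    4    0    0    0
    E   0    0    2    0    1
    F   0    0    0    4   -3
    G   0    0   -1   -1    0

Candidate y = [0, 1, 3, 3, 0, 0, 0]; check y·C column-wise:
  col t0: 1·-3 + 3·1 + 3·0 = 0
  col t1: 0·4 + 1·0 + 3·-4 + 3·4 = 0
  col t2: 0·-4 + 1·0 + 3·0 + 3·0 + 0·2 + 0·-1 = 0
  col t3: 0·-2 + 1·0 + 3·0 + 3·0 + 0·4 + 0·-1 = 0
  col t4: 1·0 + 3·0 + 3·0 + 0·1 + 0·-3 = 0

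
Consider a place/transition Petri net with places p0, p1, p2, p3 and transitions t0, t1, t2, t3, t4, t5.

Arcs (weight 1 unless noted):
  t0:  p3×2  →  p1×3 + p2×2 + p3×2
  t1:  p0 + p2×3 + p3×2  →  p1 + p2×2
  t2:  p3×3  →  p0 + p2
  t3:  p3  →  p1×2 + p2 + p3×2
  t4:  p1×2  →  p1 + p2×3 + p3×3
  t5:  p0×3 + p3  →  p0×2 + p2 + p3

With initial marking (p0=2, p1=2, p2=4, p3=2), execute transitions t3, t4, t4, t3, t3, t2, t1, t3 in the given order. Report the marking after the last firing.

step 1: fire t3:  (p0=2, p1=2, p2=4, p3=2) → (p0=2, p1=4, p2=5, p3=3)
step 2: fire t4:  (p0=2, p1=4, p2=5, p3=3) → (p0=2, p1=3, p2=8, p3=6)
step 3: fire t4:  (p0=2, p1=3, p2=8, p3=6) → (p0=2, p1=2, p2=11, p3=9)
step 4: fire t3:  (p0=2, p1=2, p2=11, p3=9) → (p0=2, p1=4, p2=12, p3=10)
step 5: fire t3:  (p0=2, p1=4, p2=12, p3=10) → (p0=2, p1=6, p2=13, p3=11)
step 6: fire t2:  (p0=2, p1=6, p2=13, p3=11) → (p0=3, p1=6, p2=14, p3=8)
step 7: fire t1:  (p0=3, p1=6, p2=14, p3=8) → (p0=2, p1=7, p2=13, p3=6)
step 8: fire t3:  (p0=2, p1=7, p2=13, p3=6) → (p0=2, p1=9, p2=14, p3=7)

(p0=2, p1=9, p2=14, p3=7)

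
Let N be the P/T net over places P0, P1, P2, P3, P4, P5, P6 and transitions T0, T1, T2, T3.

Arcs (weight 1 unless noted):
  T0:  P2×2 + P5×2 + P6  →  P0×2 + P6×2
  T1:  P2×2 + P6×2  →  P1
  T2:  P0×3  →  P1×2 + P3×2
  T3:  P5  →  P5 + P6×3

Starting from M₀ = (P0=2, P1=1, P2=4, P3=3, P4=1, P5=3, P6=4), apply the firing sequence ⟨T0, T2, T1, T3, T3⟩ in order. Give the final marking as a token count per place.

step 1: fire T0:  (P0=2, P1=1, P2=4, P3=3, P4=1, P5=3, P6=4) → (P0=4, P1=1, P2=2, P3=3, P4=1, P5=1, P6=5)
step 2: fire T2:  (P0=4, P1=1, P2=2, P3=3, P4=1, P5=1, P6=5) → (P0=1, P1=3, P2=2, P3=5, P4=1, P5=1, P6=5)
step 3: fire T1:  (P0=1, P1=3, P2=2, P3=5, P4=1, P5=1, P6=5) → (P0=1, P1=4, P2=0, P3=5, P4=1, P5=1, P6=3)
step 4: fire T3:  (P0=1, P1=4, P2=0, P3=5, P4=1, P5=1, P6=3) → (P0=1, P1=4, P2=0, P3=5, P4=1, P5=1, P6=6)
step 5: fire T3:  (P0=1, P1=4, P2=0, P3=5, P4=1, P5=1, P6=6) → (P0=1, P1=4, P2=0, P3=5, P4=1, P5=1, P6=9)

(P0=1, P1=4, P2=0, P3=5, P4=1, P5=1, P6=9)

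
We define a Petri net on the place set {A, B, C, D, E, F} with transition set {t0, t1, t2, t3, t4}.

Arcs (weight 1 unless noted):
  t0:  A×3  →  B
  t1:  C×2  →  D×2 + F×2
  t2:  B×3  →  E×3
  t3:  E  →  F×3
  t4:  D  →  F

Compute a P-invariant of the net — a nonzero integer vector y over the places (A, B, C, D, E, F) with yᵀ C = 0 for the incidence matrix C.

y = (A:1, B:3, C:2, D:1, E:3, F:1)

Incidence matrix C (rows=places, cols=transitions):
       t0   t1   t2   t3   t4
    A  -3    0    0    0    0
    B   1    0   -3    0    0
    C   0   -2    0    0    0
    D   0    2    0    0   -1
    E   0    0    3   -1    0
    F   0    2    0    3    1

Candidate y = [1, 3, 2, 1, 3, 1]; check y·C column-wise:
  col t0: 1·-3 + 3·1 + 2·0 + 1·0 + 3·0 + 1·0 = 0
  col t1: 1·0 + 3·0 + 2·-2 + 1·2 + 3·0 + 1·2 = 0
  col t2: 1·0 + 3·-3 + 2·0 + 1·0 + 3·3 + 1·0 = 0
  col t3: 1·0 + 3·0 + 2·0 + 1·0 + 3·-1 + 1·3 = 0
  col t4: 1·0 + 3·0 + 2·0 + 1·-1 + 3·0 + 1·1 = 0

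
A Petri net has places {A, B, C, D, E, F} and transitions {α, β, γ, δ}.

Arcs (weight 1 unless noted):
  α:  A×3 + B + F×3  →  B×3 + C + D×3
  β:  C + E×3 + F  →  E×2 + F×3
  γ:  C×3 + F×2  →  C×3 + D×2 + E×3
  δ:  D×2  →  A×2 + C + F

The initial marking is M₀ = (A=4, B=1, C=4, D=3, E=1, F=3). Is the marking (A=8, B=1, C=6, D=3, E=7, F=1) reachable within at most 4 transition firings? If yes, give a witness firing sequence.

YES — reachable via ⟨γ, δ, γ, δ⟩ (4 firings)

step 1: fire γ:  (A=4, B=1, C=4, D=3, E=1, F=3) → (A=4, B=1, C=4, D=5, E=4, F=1)
step 2: fire δ:  (A=4, B=1, C=4, D=5, E=4, F=1) → (A=6, B=1, C=5, D=3, E=4, F=2)
step 3: fire γ:  (A=6, B=1, C=5, D=3, E=4, F=2) → (A=6, B=1, C=5, D=5, E=7, F=0)
step 4: fire δ:  (A=6, B=1, C=5, D=5, E=7, F=0) → (A=8, B=1, C=6, D=3, E=7, F=1)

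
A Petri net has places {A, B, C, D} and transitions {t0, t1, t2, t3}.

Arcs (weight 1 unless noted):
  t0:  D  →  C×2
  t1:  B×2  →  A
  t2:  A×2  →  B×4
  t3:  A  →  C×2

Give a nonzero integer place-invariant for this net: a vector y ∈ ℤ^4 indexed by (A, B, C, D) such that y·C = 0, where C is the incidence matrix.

Incidence matrix C (rows=places, cols=transitions):
       t0   t1   t2   t3
    A   0    1   -2   -1
    B   0   -2    4    0
    C   2    0    0    2
    D  -1    0    0    0

Candidate y = [2, 1, 1, 2]; check y·C column-wise:
  col t0: 2·0 + 1·0 + 1·2 + 2·-1 = 0
  col t1: 2·1 + 1·-2 + 1·0 + 2·0 = 0
  col t2: 2·-2 + 1·4 + 1·0 + 2·0 = 0
  col t3: 2·-1 + 1·0 + 1·2 + 2·0 = 0

y = (A:2, B:1, C:1, D:2)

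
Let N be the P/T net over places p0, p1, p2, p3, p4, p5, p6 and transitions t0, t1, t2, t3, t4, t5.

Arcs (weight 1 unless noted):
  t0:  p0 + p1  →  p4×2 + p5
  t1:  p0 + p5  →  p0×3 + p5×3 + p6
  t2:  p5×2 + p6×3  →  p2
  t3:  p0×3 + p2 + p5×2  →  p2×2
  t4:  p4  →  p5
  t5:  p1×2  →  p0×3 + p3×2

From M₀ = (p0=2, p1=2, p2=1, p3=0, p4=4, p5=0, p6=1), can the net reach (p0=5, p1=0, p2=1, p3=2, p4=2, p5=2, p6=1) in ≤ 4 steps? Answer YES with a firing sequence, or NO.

YES — reachable via ⟨t4, t4, t5⟩ (3 firings)

step 1: fire t4:  (p0=2, p1=2, p2=1, p3=0, p4=4, p5=0, p6=1) → (p0=2, p1=2, p2=1, p3=0, p4=3, p5=1, p6=1)
step 2: fire t4:  (p0=2, p1=2, p2=1, p3=0, p4=3, p5=1, p6=1) → (p0=2, p1=2, p2=1, p3=0, p4=2, p5=2, p6=1)
step 3: fire t5:  (p0=2, p1=2, p2=1, p3=0, p4=2, p5=2, p6=1) → (p0=5, p1=0, p2=1, p3=2, p4=2, p5=2, p6=1)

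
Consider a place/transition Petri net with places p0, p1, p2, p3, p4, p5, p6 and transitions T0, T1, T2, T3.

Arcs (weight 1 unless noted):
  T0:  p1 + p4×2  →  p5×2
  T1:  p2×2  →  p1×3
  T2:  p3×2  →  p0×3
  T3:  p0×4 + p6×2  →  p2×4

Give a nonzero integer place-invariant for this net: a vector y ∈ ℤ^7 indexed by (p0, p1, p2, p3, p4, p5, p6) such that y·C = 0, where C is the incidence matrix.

y = (p0:6, p1:4, p2:6, p3:9, p4:-2, p5:0, p6:0)

Incidence matrix C (rows=places, cols=transitions):
       T0   T1   T2   T3
   p0   0    0    3   -4
   p1  -1    3    0    0
   p2   0   -2    0    4
   p3   0    0   -2    0
   p4  -2    0    0    0
   p5   2    0    0    0
   p6   0    0    0   -2

Candidate y = [6, 4, 6, 9, -2, 0, 0]; check y·C column-wise:
  col T0: 6·0 + 4·-1 + 6·0 + 9·0 + -2·-2 + 0·2 = 0
  col T1: 6·0 + 4·3 + 6·-2 + 9·0 + -2·0 = 0
  col T2: 6·3 + 4·0 + 6·0 + 9·-2 + -2·0 = 0
  col T3: 6·-4 + 4·0 + 6·4 + 9·0 + -2·0 + 0·-2 = 0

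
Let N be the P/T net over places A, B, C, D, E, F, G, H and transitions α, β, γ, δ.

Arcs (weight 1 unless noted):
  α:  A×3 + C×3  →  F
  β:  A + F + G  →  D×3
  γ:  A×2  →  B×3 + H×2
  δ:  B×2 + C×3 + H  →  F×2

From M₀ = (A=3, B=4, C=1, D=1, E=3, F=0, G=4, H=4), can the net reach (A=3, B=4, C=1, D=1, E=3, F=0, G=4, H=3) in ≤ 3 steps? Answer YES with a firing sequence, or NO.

depth 0: 1 marking
depth 1: 2 markings reached so far
depth 2: 2 markings reached so far
(frontier empty at depth 2; search complete)
target is not among the 2 markings reachable within 3 steps

NO — not reachable within 3 firings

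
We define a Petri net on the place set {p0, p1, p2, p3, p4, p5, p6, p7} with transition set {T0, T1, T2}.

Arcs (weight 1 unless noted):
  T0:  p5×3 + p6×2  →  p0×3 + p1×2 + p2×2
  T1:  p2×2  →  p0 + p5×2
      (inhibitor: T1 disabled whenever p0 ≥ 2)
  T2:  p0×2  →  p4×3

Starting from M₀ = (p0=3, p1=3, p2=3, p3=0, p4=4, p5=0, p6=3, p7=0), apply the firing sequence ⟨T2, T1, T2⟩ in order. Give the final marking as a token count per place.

step 1: fire T2:  (p0=3, p1=3, p2=3, p3=0, p4=4, p5=0, p6=3, p7=0) → (p0=1, p1=3, p2=3, p3=0, p4=7, p5=0, p6=3, p7=0)
step 2: fire T1:  (p0=1, p1=3, p2=3, p3=0, p4=7, p5=0, p6=3, p7=0) → (p0=2, p1=3, p2=1, p3=0, p4=7, p5=2, p6=3, p7=0)
step 3: fire T2:  (p0=2, p1=3, p2=1, p3=0, p4=7, p5=2, p6=3, p7=0) → (p0=0, p1=3, p2=1, p3=0, p4=10, p5=2, p6=3, p7=0)

(p0=0, p1=3, p2=1, p3=0, p4=10, p5=2, p6=3, p7=0)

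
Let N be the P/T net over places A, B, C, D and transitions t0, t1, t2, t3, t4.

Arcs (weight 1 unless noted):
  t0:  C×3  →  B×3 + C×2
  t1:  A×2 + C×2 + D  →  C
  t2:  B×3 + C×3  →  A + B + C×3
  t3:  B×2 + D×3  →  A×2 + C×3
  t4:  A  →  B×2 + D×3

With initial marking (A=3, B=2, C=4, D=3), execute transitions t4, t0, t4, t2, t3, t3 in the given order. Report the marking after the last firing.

(A=6, B=3, C=9, D=3)

step 1: fire t4:  (A=3, B=2, C=4, D=3) → (A=2, B=4, C=4, D=6)
step 2: fire t0:  (A=2, B=4, C=4, D=6) → (A=2, B=7, C=3, D=6)
step 3: fire t4:  (A=2, B=7, C=3, D=6) → (A=1, B=9, C=3, D=9)
step 4: fire t2:  (A=1, B=9, C=3, D=9) → (A=2, B=7, C=3, D=9)
step 5: fire t3:  (A=2, B=7, C=3, D=9) → (A=4, B=5, C=6, D=6)
step 6: fire t3:  (A=4, B=5, C=6, D=6) → (A=6, B=3, C=9, D=3)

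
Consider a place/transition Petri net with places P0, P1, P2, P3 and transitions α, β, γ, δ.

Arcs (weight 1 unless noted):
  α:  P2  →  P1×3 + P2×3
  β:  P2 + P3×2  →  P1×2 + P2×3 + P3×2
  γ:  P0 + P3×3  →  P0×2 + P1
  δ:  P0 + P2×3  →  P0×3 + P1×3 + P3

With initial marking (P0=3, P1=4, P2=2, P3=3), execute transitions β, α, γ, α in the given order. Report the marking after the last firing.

(P0=4, P1=13, P2=8, P3=0)

step 1: fire β:  (P0=3, P1=4, P2=2, P3=3) → (P0=3, P1=6, P2=4, P3=3)
step 2: fire α:  (P0=3, P1=6, P2=4, P3=3) → (P0=3, P1=9, P2=6, P3=3)
step 3: fire γ:  (P0=3, P1=9, P2=6, P3=3) → (P0=4, P1=10, P2=6, P3=0)
step 4: fire α:  (P0=4, P1=10, P2=6, P3=0) → (P0=4, P1=13, P2=8, P3=0)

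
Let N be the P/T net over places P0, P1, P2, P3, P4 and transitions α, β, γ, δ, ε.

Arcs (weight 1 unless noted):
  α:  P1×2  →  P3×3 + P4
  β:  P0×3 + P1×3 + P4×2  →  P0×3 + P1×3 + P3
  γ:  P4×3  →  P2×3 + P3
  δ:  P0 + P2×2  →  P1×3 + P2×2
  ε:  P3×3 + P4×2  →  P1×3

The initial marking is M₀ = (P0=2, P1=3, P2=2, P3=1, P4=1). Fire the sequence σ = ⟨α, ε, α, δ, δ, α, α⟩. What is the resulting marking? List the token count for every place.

(P0=0, P1=4, P2=2, P3=10, P4=3)

step 1: fire α:  (P0=2, P1=3, P2=2, P3=1, P4=1) → (P0=2, P1=1, P2=2, P3=4, P4=2)
step 2: fire ε:  (P0=2, P1=1, P2=2, P3=4, P4=2) → (P0=2, P1=4, P2=2, P3=1, P4=0)
step 3: fire α:  (P0=2, P1=4, P2=2, P3=1, P4=0) → (P0=2, P1=2, P2=2, P3=4, P4=1)
step 4: fire δ:  (P0=2, P1=2, P2=2, P3=4, P4=1) → (P0=1, P1=5, P2=2, P3=4, P4=1)
step 5: fire δ:  (P0=1, P1=5, P2=2, P3=4, P4=1) → (P0=0, P1=8, P2=2, P3=4, P4=1)
step 6: fire α:  (P0=0, P1=8, P2=2, P3=4, P4=1) → (P0=0, P1=6, P2=2, P3=7, P4=2)
step 7: fire α:  (P0=0, P1=6, P2=2, P3=7, P4=2) → (P0=0, P1=4, P2=2, P3=10, P4=3)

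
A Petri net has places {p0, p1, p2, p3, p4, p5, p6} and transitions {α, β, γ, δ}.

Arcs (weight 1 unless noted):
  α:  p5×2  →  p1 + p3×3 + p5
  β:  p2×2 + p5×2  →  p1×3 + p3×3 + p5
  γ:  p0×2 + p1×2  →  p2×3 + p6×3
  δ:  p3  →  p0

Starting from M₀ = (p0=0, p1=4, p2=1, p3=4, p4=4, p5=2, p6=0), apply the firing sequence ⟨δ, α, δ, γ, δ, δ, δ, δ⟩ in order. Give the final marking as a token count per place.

step 1: fire δ:  (p0=0, p1=4, p2=1, p3=4, p4=4, p5=2, p6=0) → (p0=1, p1=4, p2=1, p3=3, p4=4, p5=2, p6=0)
step 2: fire α:  (p0=1, p1=4, p2=1, p3=3, p4=4, p5=2, p6=0) → (p0=1, p1=5, p2=1, p3=6, p4=4, p5=1, p6=0)
step 3: fire δ:  (p0=1, p1=5, p2=1, p3=6, p4=4, p5=1, p6=0) → (p0=2, p1=5, p2=1, p3=5, p4=4, p5=1, p6=0)
step 4: fire γ:  (p0=2, p1=5, p2=1, p3=5, p4=4, p5=1, p6=0) → (p0=0, p1=3, p2=4, p3=5, p4=4, p5=1, p6=3)
step 5: fire δ:  (p0=0, p1=3, p2=4, p3=5, p4=4, p5=1, p6=3) → (p0=1, p1=3, p2=4, p3=4, p4=4, p5=1, p6=3)
step 6: fire δ:  (p0=1, p1=3, p2=4, p3=4, p4=4, p5=1, p6=3) → (p0=2, p1=3, p2=4, p3=3, p4=4, p5=1, p6=3)
step 7: fire δ:  (p0=2, p1=3, p2=4, p3=3, p4=4, p5=1, p6=3) → (p0=3, p1=3, p2=4, p3=2, p4=4, p5=1, p6=3)
step 8: fire δ:  (p0=3, p1=3, p2=4, p3=2, p4=4, p5=1, p6=3) → (p0=4, p1=3, p2=4, p3=1, p4=4, p5=1, p6=3)

(p0=4, p1=3, p2=4, p3=1, p4=4, p5=1, p6=3)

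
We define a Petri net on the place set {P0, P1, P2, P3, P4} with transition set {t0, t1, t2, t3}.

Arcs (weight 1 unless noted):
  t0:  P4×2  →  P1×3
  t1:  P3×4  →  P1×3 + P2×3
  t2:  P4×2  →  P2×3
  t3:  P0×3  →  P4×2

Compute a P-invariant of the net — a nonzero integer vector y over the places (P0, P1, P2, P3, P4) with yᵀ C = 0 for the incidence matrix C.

y = (P0:2, P1:2, P2:2, P3:3, P4:3)

Incidence matrix C (rows=places, cols=transitions):
       t0   t1   t2   t3
   P0   0    0    0   -3
   P1   3    3    0    0
   P2   0    3    3    0
   P3   0   -4    0    0
   P4  -2    0   -2    2

Candidate y = [2, 2, 2, 3, 3]; check y·C column-wise:
  col t0: 2·0 + 2·3 + 2·0 + 3·0 + 3·-2 = 0
  col t1: 2·0 + 2·3 + 2·3 + 3·-4 + 3·0 = 0
  col t2: 2·0 + 2·0 + 2·3 + 3·0 + 3·-2 = 0
  col t3: 2·-3 + 2·0 + 2·0 + 3·0 + 3·2 = 0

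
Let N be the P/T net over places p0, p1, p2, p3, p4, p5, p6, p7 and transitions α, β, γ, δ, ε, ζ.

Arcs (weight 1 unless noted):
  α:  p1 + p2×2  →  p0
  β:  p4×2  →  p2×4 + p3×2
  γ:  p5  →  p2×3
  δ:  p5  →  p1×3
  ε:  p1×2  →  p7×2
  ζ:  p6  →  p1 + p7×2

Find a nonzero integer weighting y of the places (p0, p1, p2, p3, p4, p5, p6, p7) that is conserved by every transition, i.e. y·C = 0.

y = (p0:0, p1:0, p2:0, p3:1, p4:1, p5:0, p6:0, p7:0)

Incidence matrix C (rows=places, cols=transitions):
        α    β    γ    δ    ε    ζ
   p0   1    0    0    0    0    0
   p1  -1    0    0    3   -2    1
   p2  -2    4    3    0    0    0
   p3   0    2    0    0    0    0
   p4   0   -2    0    0    0    0
   p5   0    0   -1   -1    0    0
   p6   0    0    0    0    0   -1
   p7   0    0    0    0    2    2

Candidate y = [0, 0, 0, 1, 1, 0, 0, 0]; check y·C column-wise:
  col α: 0·1 + 0·-1 + 0·-2 + 1·0 + 1·0 = 0
  col β: 0·4 + 1·2 + 1·-2 = 0
  col γ: 0·3 + 1·0 + 1·0 + 0·-1 = 0
  col δ: 0·3 + 1·0 + 1·0 + 0·-1 = 0
  col ε: 0·-2 + 1·0 + 1·0 + 0·2 = 0
  col ζ: 0·1 + 1·0 + 1·0 + 0·-1 + 0·2 = 0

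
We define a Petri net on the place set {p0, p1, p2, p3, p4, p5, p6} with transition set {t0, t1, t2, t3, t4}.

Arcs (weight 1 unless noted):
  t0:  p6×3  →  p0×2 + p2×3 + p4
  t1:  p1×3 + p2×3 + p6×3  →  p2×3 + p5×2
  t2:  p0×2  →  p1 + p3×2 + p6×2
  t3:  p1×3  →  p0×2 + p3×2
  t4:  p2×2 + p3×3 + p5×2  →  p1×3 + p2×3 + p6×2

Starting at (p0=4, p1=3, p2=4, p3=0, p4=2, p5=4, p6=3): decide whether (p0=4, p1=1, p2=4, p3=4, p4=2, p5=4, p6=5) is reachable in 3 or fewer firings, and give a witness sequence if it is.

YES — reachable via ⟨t2, t3⟩ (2 firings)

step 1: fire t2:  (p0=4, p1=3, p2=4, p3=0, p4=2, p5=4, p6=3) → (p0=2, p1=4, p2=4, p3=2, p4=2, p5=4, p6=5)
step 2: fire t3:  (p0=2, p1=4, p2=4, p3=2, p4=2, p5=4, p6=5) → (p0=4, p1=1, p2=4, p3=4, p4=2, p5=4, p6=5)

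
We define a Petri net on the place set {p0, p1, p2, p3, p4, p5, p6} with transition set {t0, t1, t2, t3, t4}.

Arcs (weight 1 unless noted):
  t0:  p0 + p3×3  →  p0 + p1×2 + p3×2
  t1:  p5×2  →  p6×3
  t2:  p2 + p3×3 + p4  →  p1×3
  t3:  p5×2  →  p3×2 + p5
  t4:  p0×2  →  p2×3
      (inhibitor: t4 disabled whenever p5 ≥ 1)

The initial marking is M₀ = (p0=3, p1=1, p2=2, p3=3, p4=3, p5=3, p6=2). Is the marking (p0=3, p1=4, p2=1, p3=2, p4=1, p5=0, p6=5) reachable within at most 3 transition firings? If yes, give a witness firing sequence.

NO — not reachable within 3 firings

depth 0: 1 marking
depth 1: 5 markings reached so far
depth 2: 11 markings reached so far
depth 3: 18 markings reached so far
target is not among the 18 markings reachable within 3 steps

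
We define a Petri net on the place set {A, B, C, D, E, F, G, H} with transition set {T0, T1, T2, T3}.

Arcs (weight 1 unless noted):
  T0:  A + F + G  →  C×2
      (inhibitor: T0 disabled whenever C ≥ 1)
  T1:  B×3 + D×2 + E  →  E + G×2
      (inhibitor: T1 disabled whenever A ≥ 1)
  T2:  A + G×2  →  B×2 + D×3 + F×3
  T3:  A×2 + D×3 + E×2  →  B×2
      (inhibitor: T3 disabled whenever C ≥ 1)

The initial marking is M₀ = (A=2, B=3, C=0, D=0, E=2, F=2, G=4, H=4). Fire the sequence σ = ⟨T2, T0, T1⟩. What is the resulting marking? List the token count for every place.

(A=0, B=2, C=2, D=1, E=2, F=4, G=3, H=4)

step 1: fire T2:  (A=2, B=3, C=0, D=0, E=2, F=2, G=4, H=4) → (A=1, B=5, C=0, D=3, E=2, F=5, G=2, H=4)
step 2: fire T0:  (A=1, B=5, C=0, D=3, E=2, F=5, G=2, H=4) → (A=0, B=5, C=2, D=3, E=2, F=4, G=1, H=4)
step 3: fire T1:  (A=0, B=5, C=2, D=3, E=2, F=4, G=1, H=4) → (A=0, B=2, C=2, D=1, E=2, F=4, G=3, H=4)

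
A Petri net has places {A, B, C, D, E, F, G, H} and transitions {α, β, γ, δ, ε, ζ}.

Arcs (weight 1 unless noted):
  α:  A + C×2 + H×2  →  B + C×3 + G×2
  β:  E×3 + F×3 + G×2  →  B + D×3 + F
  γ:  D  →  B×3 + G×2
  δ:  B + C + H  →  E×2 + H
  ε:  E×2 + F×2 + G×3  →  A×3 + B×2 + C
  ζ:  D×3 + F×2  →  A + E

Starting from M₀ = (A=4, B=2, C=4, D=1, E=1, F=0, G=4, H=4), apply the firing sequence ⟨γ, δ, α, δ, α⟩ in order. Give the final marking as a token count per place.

step 1: fire γ:  (A=4, B=2, C=4, D=1, E=1, F=0, G=4, H=4) → (A=4, B=5, C=4, D=0, E=1, F=0, G=6, H=4)
step 2: fire δ:  (A=4, B=5, C=4, D=0, E=1, F=0, G=6, H=4) → (A=4, B=4, C=3, D=0, E=3, F=0, G=6, H=4)
step 3: fire α:  (A=4, B=4, C=3, D=0, E=3, F=0, G=6, H=4) → (A=3, B=5, C=4, D=0, E=3, F=0, G=8, H=2)
step 4: fire δ:  (A=3, B=5, C=4, D=0, E=3, F=0, G=8, H=2) → (A=3, B=4, C=3, D=0, E=5, F=0, G=8, H=2)
step 5: fire α:  (A=3, B=4, C=3, D=0, E=5, F=0, G=8, H=2) → (A=2, B=5, C=4, D=0, E=5, F=0, G=10, H=0)

(A=2, B=5, C=4, D=0, E=5, F=0, G=10, H=0)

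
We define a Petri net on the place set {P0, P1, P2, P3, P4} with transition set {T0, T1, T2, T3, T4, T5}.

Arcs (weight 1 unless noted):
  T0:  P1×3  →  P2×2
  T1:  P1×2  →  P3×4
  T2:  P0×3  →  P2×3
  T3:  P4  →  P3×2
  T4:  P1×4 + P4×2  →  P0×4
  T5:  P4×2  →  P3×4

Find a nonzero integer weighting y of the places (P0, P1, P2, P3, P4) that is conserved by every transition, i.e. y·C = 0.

y = (P0:3, P1:2, P2:3, P3:1, P4:2)

Incidence matrix C (rows=places, cols=transitions):
       T0   T1   T2   T3   T4   T5
   P0   0    0   -3    0    4    0
   P1  -3   -2    0    0   -4    0
   P2   2    0    3    0    0    0
   P3   0    4    0    2    0    4
   P4   0    0    0   -1   -2   -2

Candidate y = [3, 2, 3, 1, 2]; check y·C column-wise:
  col T0: 3·0 + 2·-3 + 3·2 + 1·0 + 2·0 = 0
  col T1: 3·0 + 2·-2 + 3·0 + 1·4 + 2·0 = 0
  col T2: 3·-3 + 2·0 + 3·3 + 1·0 + 2·0 = 0
  col T3: 3·0 + 2·0 + 3·0 + 1·2 + 2·-1 = 0
  col T4: 3·4 + 2·-4 + 3·0 + 1·0 + 2·-2 = 0
  col T5: 3·0 + 2·0 + 3·0 + 1·4 + 2·-2 = 0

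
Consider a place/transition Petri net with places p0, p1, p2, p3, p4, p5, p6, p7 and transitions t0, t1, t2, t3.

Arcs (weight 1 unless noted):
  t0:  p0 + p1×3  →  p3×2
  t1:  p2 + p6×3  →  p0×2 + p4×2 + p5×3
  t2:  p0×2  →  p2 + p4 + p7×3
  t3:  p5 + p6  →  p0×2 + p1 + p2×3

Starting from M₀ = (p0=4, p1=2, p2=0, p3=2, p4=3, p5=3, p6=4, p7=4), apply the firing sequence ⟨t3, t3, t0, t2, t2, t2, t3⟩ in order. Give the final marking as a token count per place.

(p0=3, p1=2, p2=12, p3=4, p4=6, p5=0, p6=1, p7=13)

step 1: fire t3:  (p0=4, p1=2, p2=0, p3=2, p4=3, p5=3, p6=4, p7=4) → (p0=6, p1=3, p2=3, p3=2, p4=3, p5=2, p6=3, p7=4)
step 2: fire t3:  (p0=6, p1=3, p2=3, p3=2, p4=3, p5=2, p6=3, p7=4) → (p0=8, p1=4, p2=6, p3=2, p4=3, p5=1, p6=2, p7=4)
step 3: fire t0:  (p0=8, p1=4, p2=6, p3=2, p4=3, p5=1, p6=2, p7=4) → (p0=7, p1=1, p2=6, p3=4, p4=3, p5=1, p6=2, p7=4)
step 4: fire t2:  (p0=7, p1=1, p2=6, p3=4, p4=3, p5=1, p6=2, p7=4) → (p0=5, p1=1, p2=7, p3=4, p4=4, p5=1, p6=2, p7=7)
step 5: fire t2:  (p0=5, p1=1, p2=7, p3=4, p4=4, p5=1, p6=2, p7=7) → (p0=3, p1=1, p2=8, p3=4, p4=5, p5=1, p6=2, p7=10)
step 6: fire t2:  (p0=3, p1=1, p2=8, p3=4, p4=5, p5=1, p6=2, p7=10) → (p0=1, p1=1, p2=9, p3=4, p4=6, p5=1, p6=2, p7=13)
step 7: fire t3:  (p0=1, p1=1, p2=9, p3=4, p4=6, p5=1, p6=2, p7=13) → (p0=3, p1=2, p2=12, p3=4, p4=6, p5=0, p6=1, p7=13)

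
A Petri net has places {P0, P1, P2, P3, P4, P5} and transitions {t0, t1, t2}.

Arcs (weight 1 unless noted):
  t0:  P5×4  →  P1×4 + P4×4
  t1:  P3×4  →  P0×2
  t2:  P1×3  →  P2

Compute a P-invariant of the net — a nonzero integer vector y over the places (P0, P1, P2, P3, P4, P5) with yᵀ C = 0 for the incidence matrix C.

Incidence matrix C (rows=places, cols=transitions):
       t0   t1   t2
   P0   0    2    0
   P1   4    0   -3
   P2   0    0    1
   P3   0   -4    0
   P4   4    0    0
   P5  -4    0    0

Candidate y = [2, 0, 0, 1, 0, 0]; check y·C column-wise:
  col t0: 2·0 + 0·4 + 1·0 + 0·4 + 0·-4 = 0
  col t1: 2·2 + 1·-4 = 0
  col t2: 2·0 + 0·-3 + 0·1 + 1·0 = 0

y = (P0:2, P1:0, P2:0, P3:1, P4:0, P5:0)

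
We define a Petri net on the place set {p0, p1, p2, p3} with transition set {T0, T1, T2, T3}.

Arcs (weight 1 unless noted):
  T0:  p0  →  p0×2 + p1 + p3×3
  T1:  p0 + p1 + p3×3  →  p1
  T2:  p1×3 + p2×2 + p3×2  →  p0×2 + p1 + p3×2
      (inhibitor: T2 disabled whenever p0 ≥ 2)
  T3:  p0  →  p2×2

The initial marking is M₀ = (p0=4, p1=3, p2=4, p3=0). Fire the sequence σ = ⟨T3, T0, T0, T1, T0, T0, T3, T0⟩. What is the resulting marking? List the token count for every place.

(p0=6, p1=8, p2=8, p3=12)

step 1: fire T3:  (p0=4, p1=3, p2=4, p3=0) → (p0=3, p1=3, p2=6, p3=0)
step 2: fire T0:  (p0=3, p1=3, p2=6, p3=0) → (p0=4, p1=4, p2=6, p3=3)
step 3: fire T0:  (p0=4, p1=4, p2=6, p3=3) → (p0=5, p1=5, p2=6, p3=6)
step 4: fire T1:  (p0=5, p1=5, p2=6, p3=6) → (p0=4, p1=5, p2=6, p3=3)
step 5: fire T0:  (p0=4, p1=5, p2=6, p3=3) → (p0=5, p1=6, p2=6, p3=6)
step 6: fire T0:  (p0=5, p1=6, p2=6, p3=6) → (p0=6, p1=7, p2=6, p3=9)
step 7: fire T3:  (p0=6, p1=7, p2=6, p3=9) → (p0=5, p1=7, p2=8, p3=9)
step 8: fire T0:  (p0=5, p1=7, p2=8, p3=9) → (p0=6, p1=8, p2=8, p3=12)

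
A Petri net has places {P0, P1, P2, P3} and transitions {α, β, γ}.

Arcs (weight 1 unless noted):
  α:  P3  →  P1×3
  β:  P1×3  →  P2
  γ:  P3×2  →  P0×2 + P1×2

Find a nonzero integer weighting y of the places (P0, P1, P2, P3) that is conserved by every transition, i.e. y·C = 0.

y = (P0:2, P1:1, P2:3, P3:3)

Incidence matrix C (rows=places, cols=transitions):
        α    β    γ
   P0   0    0    2
   P1   3   -3    2
   P2   0    1    0
   P3  -1    0   -2

Candidate y = [2, 1, 3, 3]; check y·C column-wise:
  col α: 2·0 + 1·3 + 3·0 + 3·-1 = 0
  col β: 2·0 + 1·-3 + 3·1 + 3·0 = 0
  col γ: 2·2 + 1·2 + 3·0 + 3·-2 = 0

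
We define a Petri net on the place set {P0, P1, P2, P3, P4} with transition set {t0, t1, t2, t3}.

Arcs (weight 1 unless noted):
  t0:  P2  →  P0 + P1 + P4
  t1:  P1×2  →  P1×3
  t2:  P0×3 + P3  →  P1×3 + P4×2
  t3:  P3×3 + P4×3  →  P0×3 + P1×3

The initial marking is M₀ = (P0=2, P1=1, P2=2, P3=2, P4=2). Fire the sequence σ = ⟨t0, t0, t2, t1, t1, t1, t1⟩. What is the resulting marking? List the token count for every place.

step 1: fire t0:  (P0=2, P1=1, P2=2, P3=2, P4=2) → (P0=3, P1=2, P2=1, P3=2, P4=3)
step 2: fire t0:  (P0=3, P1=2, P2=1, P3=2, P4=3) → (P0=4, P1=3, P2=0, P3=2, P4=4)
step 3: fire t2:  (P0=4, P1=3, P2=0, P3=2, P4=4) → (P0=1, P1=6, P2=0, P3=1, P4=6)
step 4: fire t1:  (P0=1, P1=6, P2=0, P3=1, P4=6) → (P0=1, P1=7, P2=0, P3=1, P4=6)
step 5: fire t1:  (P0=1, P1=7, P2=0, P3=1, P4=6) → (P0=1, P1=8, P2=0, P3=1, P4=6)
step 6: fire t1:  (P0=1, P1=8, P2=0, P3=1, P4=6) → (P0=1, P1=9, P2=0, P3=1, P4=6)
step 7: fire t1:  (P0=1, P1=9, P2=0, P3=1, P4=6) → (P0=1, P1=10, P2=0, P3=1, P4=6)

(P0=1, P1=10, P2=0, P3=1, P4=6)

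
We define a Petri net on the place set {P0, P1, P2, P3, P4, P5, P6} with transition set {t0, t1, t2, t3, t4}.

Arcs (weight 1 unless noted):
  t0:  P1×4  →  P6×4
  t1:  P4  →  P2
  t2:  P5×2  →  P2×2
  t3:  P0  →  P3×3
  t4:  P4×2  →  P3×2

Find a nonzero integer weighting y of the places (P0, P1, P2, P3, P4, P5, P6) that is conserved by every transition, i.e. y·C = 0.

Incidence matrix C (rows=places, cols=transitions):
       t0   t1   t2   t3   t4
   P0   0    0    0   -1    0
   P1  -4    0    0    0    0
   P2   0    1    2    0    0
   P3   0    0    0    3    2
   P4   0   -1    0    0   -2
   P5   0    0   -2    0    0
   P6   4    0    0    0    0

Candidate y = [3, 0, 1, 1, 1, 1, 0]; check y·C column-wise:
  col t0: 3·0 + 0·-4 + 1·0 + 1·0 + 1·0 + 1·0 + 0·4 = 0
  col t1: 3·0 + 1·1 + 1·0 + 1·-1 + 1·0 = 0
  col t2: 3·0 + 1·2 + 1·0 + 1·0 + 1·-2 = 0
  col t3: 3·-1 + 1·0 + 1·3 + 1·0 + 1·0 = 0
  col t4: 3·0 + 1·0 + 1·2 + 1·-2 + 1·0 = 0

y = (P0:3, P1:0, P2:1, P3:1, P4:1, P5:1, P6:0)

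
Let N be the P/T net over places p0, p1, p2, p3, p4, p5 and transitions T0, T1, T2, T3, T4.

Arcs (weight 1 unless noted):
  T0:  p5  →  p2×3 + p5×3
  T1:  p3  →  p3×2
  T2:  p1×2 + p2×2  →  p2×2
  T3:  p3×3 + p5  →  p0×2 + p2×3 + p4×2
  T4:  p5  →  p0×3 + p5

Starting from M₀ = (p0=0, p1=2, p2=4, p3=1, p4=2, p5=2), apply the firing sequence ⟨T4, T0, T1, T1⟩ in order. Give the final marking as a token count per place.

(p0=3, p1=2, p2=7, p3=3, p4=2, p5=4)

step 1: fire T4:  (p0=0, p1=2, p2=4, p3=1, p4=2, p5=2) → (p0=3, p1=2, p2=4, p3=1, p4=2, p5=2)
step 2: fire T0:  (p0=3, p1=2, p2=4, p3=1, p4=2, p5=2) → (p0=3, p1=2, p2=7, p3=1, p4=2, p5=4)
step 3: fire T1:  (p0=3, p1=2, p2=7, p3=1, p4=2, p5=4) → (p0=3, p1=2, p2=7, p3=2, p4=2, p5=4)
step 4: fire T1:  (p0=3, p1=2, p2=7, p3=2, p4=2, p5=4) → (p0=3, p1=2, p2=7, p3=3, p4=2, p5=4)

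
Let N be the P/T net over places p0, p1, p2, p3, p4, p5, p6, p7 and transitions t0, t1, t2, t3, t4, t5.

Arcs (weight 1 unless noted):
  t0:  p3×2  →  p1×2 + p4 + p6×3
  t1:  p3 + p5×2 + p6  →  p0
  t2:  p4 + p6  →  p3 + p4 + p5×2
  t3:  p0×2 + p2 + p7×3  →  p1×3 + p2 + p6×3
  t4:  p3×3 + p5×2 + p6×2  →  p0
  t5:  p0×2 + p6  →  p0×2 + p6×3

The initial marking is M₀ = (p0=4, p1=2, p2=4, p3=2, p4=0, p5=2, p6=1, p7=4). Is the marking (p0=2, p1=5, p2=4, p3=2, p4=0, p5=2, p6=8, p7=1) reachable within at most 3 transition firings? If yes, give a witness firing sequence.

step 1: fire t3:  (p0=4, p1=2, p2=4, p3=2, p4=0, p5=2, p6=1, p7=4) → (p0=2, p1=5, p2=4, p3=2, p4=0, p5=2, p6=4, p7=1)
step 2: fire t5:  (p0=2, p1=5, p2=4, p3=2, p4=0, p5=2, p6=4, p7=1) → (p0=2, p1=5, p2=4, p3=2, p4=0, p5=2, p6=6, p7=1)
step 3: fire t5:  (p0=2, p1=5, p2=4, p3=2, p4=0, p5=2, p6=6, p7=1) → (p0=2, p1=5, p2=4, p3=2, p4=0, p5=2, p6=8, p7=1)

YES — reachable via ⟨t3, t5, t5⟩ (3 firings)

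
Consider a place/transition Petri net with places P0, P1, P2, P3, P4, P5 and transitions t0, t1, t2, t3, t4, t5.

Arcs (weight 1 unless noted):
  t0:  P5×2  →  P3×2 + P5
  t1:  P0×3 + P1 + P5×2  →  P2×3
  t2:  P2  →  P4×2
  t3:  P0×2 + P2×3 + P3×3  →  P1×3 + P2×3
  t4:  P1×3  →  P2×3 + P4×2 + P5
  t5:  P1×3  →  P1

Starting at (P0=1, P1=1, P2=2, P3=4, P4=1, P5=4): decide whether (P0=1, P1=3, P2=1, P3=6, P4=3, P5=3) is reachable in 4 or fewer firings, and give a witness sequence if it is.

NO — not reachable within 4 firings

depth 0: 1 marking
depth 1: 3 markings reached so far
depth 2: 6 markings reached so far
depth 3: 9 markings reached so far
depth 4: 11 markings reached so far
target is not among the 11 markings reachable within 4 steps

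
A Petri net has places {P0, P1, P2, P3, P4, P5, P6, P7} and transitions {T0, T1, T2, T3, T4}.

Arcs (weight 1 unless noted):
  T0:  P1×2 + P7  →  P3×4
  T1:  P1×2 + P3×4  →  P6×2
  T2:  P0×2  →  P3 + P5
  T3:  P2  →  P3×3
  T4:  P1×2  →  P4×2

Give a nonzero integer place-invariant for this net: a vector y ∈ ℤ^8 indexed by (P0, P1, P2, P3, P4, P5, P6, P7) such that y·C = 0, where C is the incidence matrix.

y = (P0:1, P1:0, P2:0, P3:0, P4:0, P5:2, P6:0, P7:0)

Incidence matrix C (rows=places, cols=transitions):
       T0   T1   T2   T3   T4
   P0   0    0   -2    0    0
   P1  -2   -2    0    0   -2
   P2   0    0    0   -1    0
   P3   4   -4    1    3    0
   P4   0    0    0    0    2
   P5   0    0    1    0    0
   P6   0    2    0    0    0
   P7  -1    0    0    0    0

Candidate y = [1, 0, 0, 0, 0, 2, 0, 0]; check y·C column-wise:
  col T0: 1·0 + 0·-2 + 0·4 + 2·0 + 0·-1 = 0
  col T1: 1·0 + 0·-2 + 0·-4 + 2·0 + 0·2 = 0
  col T2: 1·-2 + 0·1 + 2·1 = 0
  col T3: 1·0 + 0·-1 + 0·3 + 2·0 = 0
  col T4: 1·0 + 0·-2 + 0·2 + 2·0 = 0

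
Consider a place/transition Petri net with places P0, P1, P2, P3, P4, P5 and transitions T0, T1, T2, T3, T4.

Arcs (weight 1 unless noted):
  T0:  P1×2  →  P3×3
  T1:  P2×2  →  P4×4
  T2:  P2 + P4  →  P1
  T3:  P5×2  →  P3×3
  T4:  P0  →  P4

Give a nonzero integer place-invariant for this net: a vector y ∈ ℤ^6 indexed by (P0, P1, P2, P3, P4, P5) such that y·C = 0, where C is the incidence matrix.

y = (P0:1, P1:3, P2:2, P3:2, P4:1, P5:3)

Incidence matrix C (rows=places, cols=transitions):
       T0   T1   T2   T3   T4
   P0   0    0    0    0   -1
   P1  -2    0    1    0    0
   P2   0   -2   -1    0    0
   P3   3    0    0    3    0
   P4   0    4   -1    0    1
   P5   0    0    0   -2    0

Candidate y = [1, 3, 2, 2, 1, 3]; check y·C column-wise:
  col T0: 1·0 + 3·-2 + 2·0 + 2·3 + 1·0 + 3·0 = 0
  col T1: 1·0 + 3·0 + 2·-2 + 2·0 + 1·4 + 3·0 = 0
  col T2: 1·0 + 3·1 + 2·-1 + 2·0 + 1·-1 + 3·0 = 0
  col T3: 1·0 + 3·0 + 2·0 + 2·3 + 1·0 + 3·-2 = 0
  col T4: 1·-1 + 3·0 + 2·0 + 2·0 + 1·1 + 3·0 = 0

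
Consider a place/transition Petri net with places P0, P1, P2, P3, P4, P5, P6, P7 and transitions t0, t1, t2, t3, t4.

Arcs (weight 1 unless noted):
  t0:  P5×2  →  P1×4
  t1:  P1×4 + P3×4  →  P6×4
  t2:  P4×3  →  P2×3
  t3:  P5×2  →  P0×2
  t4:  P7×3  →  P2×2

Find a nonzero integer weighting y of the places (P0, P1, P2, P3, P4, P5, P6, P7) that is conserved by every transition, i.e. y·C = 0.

Incidence matrix C (rows=places, cols=transitions):
       t0   t1   t2   t3   t4
   P0   0    0    0    2    0
   P1   4   -4    0    0    0
   P2   0    0    3    0    2
   P3   0   -4    0    0    0
   P4   0    0   -3    0    0
   P5  -2    0    0   -2    0
   P6   0    4    0    0    0
   P7   0    0    0    0   -3

Candidate y = [2, 1, 0, -1, 0, 2, 0, 0]; check y·C column-wise:
  col t0: 2·0 + 1·4 + -1·0 + 2·-2 = 0
  col t1: 2·0 + 1·-4 + -1·-4 + 2·0 + 0·4 = 0
  col t2: 2·0 + 1·0 + 0·3 + -1·0 + 0·-3 + 2·0 = 0
  col t3: 2·2 + 1·0 + -1·0 + 2·-2 = 0
  col t4: 2·0 + 1·0 + 0·2 + -1·0 + 2·0 + 0·-3 = 0

y = (P0:2, P1:1, P2:0, P3:-1, P4:0, P5:2, P6:0, P7:0)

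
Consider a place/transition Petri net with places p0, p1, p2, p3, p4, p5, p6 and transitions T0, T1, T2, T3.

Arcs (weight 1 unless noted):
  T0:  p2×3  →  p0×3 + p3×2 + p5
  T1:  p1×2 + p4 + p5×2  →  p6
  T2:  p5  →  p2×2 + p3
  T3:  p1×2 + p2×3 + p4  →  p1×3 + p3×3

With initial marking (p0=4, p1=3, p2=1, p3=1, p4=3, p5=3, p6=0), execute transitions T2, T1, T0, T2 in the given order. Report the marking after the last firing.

(p0=7, p1=1, p2=2, p3=5, p4=2, p5=0, p6=1)

step 1: fire T2:  (p0=4, p1=3, p2=1, p3=1, p4=3, p5=3, p6=0) → (p0=4, p1=3, p2=3, p3=2, p4=3, p5=2, p6=0)
step 2: fire T1:  (p0=4, p1=3, p2=3, p3=2, p4=3, p5=2, p6=0) → (p0=4, p1=1, p2=3, p3=2, p4=2, p5=0, p6=1)
step 3: fire T0:  (p0=4, p1=1, p2=3, p3=2, p4=2, p5=0, p6=1) → (p0=7, p1=1, p2=0, p3=4, p4=2, p5=1, p6=1)
step 4: fire T2:  (p0=7, p1=1, p2=0, p3=4, p4=2, p5=1, p6=1) → (p0=7, p1=1, p2=2, p3=5, p4=2, p5=0, p6=1)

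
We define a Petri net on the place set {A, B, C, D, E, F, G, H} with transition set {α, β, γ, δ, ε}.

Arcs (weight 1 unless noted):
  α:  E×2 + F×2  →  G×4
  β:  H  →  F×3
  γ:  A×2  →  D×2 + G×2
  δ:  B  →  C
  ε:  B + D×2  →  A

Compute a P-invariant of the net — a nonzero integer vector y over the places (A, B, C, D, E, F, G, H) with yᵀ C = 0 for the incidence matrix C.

y = (A:1, B:-1, C:-1, D:1, E:0, F:0, G:0, H:0)

Incidence matrix C (rows=places, cols=transitions):
        α    β    γ    δ    ε
    A   0    0   -2    0    1
    B   0    0    0   -1   -1
    C   0    0    0    1    0
    D   0    0    2    0   -2
    E  -2    0    0    0    0
    F  -2    3    0    0    0
    G   4    0    2    0    0
    H   0   -1    0    0    0

Candidate y = [1, -1, -1, 1, 0, 0, 0, 0]; check y·C column-wise:
  col α: 1·0 + -1·0 + -1·0 + 1·0 + 0·-2 + 0·-2 + 0·4 = 0
  col β: 1·0 + -1·0 + -1·0 + 1·0 + 0·3 + 0·-1 = 0
  col γ: 1·-2 + -1·0 + -1·0 + 1·2 + 0·2 = 0
  col δ: 1·0 + -1·-1 + -1·1 + 1·0 = 0
  col ε: 1·1 + -1·-1 + -1·0 + 1·-2 = 0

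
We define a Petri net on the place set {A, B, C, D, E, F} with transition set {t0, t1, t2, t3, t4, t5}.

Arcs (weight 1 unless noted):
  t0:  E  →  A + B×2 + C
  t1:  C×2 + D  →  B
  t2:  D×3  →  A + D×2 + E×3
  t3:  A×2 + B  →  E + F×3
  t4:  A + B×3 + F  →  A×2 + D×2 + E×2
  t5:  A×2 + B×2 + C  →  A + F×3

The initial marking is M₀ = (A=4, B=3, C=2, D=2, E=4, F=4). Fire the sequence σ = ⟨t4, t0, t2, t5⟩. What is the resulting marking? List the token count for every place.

step 1: fire t4:  (A=4, B=3, C=2, D=2, E=4, F=4) → (A=5, B=0, C=2, D=4, E=6, F=3)
step 2: fire t0:  (A=5, B=0, C=2, D=4, E=6, F=3) → (A=6, B=2, C=3, D=4, E=5, F=3)
step 3: fire t2:  (A=6, B=2, C=3, D=4, E=5, F=3) → (A=7, B=2, C=3, D=3, E=8, F=3)
step 4: fire t5:  (A=7, B=2, C=3, D=3, E=8, F=3) → (A=6, B=0, C=2, D=3, E=8, F=6)

(A=6, B=0, C=2, D=3, E=8, F=6)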